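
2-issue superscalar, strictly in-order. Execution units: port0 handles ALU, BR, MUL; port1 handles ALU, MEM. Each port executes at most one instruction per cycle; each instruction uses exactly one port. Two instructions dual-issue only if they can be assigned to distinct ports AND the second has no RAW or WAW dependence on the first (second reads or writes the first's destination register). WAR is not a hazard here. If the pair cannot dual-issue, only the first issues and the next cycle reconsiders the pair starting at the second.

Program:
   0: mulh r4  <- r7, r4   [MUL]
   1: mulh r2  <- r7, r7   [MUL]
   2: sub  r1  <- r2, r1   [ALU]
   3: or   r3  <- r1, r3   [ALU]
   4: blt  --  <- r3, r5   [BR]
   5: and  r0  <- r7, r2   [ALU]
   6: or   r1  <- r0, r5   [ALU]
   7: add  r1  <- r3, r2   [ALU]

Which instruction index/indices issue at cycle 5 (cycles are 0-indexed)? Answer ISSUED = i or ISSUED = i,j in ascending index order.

#0 head=0: mulh.MUL i0 no-port MUL/MUL
#1 head=1: mulh.MUL i1 RAW r2
#2 head=2: sub.ALU i2 RAW r1
#3 head=3: or.ALU i3 RAW r3
#4 head=4: blt.BR+and.ALU i4/i5 2-wide
#5 head=6: or.ALU i6 WAW r1
#6 head=7: add.ALU i7 tail

ISSUED = 6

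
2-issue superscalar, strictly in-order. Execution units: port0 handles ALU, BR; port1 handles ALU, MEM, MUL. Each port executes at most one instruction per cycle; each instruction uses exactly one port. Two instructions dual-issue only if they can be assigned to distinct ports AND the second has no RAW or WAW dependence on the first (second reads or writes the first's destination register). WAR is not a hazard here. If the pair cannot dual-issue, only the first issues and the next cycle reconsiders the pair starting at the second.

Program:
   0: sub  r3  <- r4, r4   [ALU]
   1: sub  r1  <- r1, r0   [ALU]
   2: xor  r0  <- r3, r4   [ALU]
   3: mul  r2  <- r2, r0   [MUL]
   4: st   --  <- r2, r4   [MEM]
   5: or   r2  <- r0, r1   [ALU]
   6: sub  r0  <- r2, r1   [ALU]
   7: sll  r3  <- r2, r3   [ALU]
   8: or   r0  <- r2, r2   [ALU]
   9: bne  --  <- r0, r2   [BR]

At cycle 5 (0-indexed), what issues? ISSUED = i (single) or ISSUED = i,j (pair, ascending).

c0: i0&i1 sub/sub  dual
c1: i2 xor  RAW r0
c2: i3 mul  no-port MUL/MEM
c3: i4&i5 st/or  dual
c4: i6&i7 sub/sll  dual
c5: i8 or  RAW r0
c6: i9 bne  tail

ISSUED = 8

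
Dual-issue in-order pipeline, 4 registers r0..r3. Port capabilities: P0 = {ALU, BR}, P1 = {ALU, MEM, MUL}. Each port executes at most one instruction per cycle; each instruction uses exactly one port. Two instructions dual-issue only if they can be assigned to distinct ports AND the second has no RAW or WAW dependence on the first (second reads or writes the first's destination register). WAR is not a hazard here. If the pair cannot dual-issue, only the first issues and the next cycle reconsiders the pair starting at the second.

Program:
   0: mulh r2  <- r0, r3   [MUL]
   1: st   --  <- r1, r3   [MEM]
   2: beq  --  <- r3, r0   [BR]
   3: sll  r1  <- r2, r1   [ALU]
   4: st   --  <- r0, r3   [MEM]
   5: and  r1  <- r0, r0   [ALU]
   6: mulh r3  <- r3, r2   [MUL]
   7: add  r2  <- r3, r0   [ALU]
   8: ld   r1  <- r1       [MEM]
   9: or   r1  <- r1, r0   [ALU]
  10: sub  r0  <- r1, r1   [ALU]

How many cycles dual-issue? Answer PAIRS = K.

#0 head=0: mulh i0 no-port MUL/MEM
#1 head=1: st/beq i1/i2 pair
#2 head=3: sll/st i3/i4 pair
#3 head=5: and/mulh i5/i6 pair
#4 head=7: add/ld i7/i8 pair
#5 head=9: or i9 RAW r1
#6 head=10: sub i10 tail

PAIRS = 4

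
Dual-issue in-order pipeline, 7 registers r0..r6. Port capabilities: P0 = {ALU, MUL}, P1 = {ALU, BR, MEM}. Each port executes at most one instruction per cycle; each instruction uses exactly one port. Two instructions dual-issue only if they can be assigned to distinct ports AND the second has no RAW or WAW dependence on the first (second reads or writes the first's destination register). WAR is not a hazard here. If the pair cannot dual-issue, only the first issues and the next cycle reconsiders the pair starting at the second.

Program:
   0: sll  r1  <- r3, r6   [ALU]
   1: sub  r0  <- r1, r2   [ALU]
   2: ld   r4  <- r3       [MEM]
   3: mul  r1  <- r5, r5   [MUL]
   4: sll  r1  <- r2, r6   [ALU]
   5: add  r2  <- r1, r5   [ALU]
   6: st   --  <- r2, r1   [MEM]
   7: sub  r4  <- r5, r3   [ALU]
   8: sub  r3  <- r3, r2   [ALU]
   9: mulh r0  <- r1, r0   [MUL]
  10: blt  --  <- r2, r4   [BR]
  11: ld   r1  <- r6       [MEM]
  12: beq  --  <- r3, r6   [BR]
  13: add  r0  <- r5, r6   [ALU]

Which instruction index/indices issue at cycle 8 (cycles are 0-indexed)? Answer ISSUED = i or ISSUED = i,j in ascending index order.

ISSUED = 11

  cy0 -> i0 (sll.ALU) RAW r1
  cy1 -> i1/i2 (sub.ALU ld.MEM) 2-wide
  cy2 -> i3 (mul.MUL) WAW r1
  cy3 -> i4 (sll.ALU) RAW r1
  cy4 -> i5 (add.ALU) RAW r2
  cy5 -> i6/i7 (st.MEM sub.ALU) 2-wide
  cy6 -> i8/i9 (sub.ALU mulh.MUL) 2-wide
  cy7 -> i10 (blt.BR) no-port BR/MEM
  cy8 -> i11 (ld.MEM) no-port MEM/BR
  cy9 -> i12/i13 (beq.BR add.ALU) 2-wide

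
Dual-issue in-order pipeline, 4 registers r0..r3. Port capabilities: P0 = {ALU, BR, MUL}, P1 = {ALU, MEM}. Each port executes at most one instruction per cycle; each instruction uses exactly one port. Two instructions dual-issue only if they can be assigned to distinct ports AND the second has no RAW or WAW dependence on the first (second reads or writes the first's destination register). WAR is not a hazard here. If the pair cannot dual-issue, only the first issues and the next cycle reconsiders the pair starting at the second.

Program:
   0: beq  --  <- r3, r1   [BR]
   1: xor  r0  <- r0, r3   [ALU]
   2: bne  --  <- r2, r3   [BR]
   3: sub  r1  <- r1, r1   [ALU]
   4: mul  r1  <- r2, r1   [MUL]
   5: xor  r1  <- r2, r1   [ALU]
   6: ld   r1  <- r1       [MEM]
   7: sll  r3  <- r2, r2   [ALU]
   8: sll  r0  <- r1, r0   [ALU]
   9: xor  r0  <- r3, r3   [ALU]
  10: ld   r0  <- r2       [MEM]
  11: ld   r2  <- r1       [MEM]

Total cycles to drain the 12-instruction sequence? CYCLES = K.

CYCLES = 9

  cy0 -> i0+i1 (beq+xor) 2-wide
  cy1 -> i2+i3 (bne+sub) 2-wide
  cy2 -> i4 (mul) RAW+WAW r1
  cy3 -> i5 (xor) RAW+WAW r1
  cy4 -> i6+i7 (ld+sll) 2-wide
  cy5 -> i8 (sll) WAW r0
  cy6 -> i9 (xor) WAW r0
  cy7 -> i10 (ld) no-port MEM/MEM
  cy8 -> i11 (ld) tail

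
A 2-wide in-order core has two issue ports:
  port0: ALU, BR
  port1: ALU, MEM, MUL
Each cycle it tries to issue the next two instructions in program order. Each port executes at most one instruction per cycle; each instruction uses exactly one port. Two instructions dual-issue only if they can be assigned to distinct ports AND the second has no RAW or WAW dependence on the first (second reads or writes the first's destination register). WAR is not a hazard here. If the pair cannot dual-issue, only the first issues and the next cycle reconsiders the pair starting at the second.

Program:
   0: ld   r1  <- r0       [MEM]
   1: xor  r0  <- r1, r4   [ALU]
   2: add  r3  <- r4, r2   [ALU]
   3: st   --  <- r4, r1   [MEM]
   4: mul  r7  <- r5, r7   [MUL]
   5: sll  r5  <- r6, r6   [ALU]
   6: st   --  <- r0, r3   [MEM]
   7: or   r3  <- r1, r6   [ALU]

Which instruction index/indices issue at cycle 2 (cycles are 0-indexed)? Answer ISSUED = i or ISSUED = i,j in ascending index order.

t=0 i0:ld.MEM ; RAW r1
t=1 i1&i2:xor.ALU add.ALU ; dual
t=2 i3:st.MEM ; no-port MEM/MUL
t=3 i4&i5:mul.MUL sll.ALU ; dual
t=4 i6&i7:st.MEM or.ALU ; dual

ISSUED = 3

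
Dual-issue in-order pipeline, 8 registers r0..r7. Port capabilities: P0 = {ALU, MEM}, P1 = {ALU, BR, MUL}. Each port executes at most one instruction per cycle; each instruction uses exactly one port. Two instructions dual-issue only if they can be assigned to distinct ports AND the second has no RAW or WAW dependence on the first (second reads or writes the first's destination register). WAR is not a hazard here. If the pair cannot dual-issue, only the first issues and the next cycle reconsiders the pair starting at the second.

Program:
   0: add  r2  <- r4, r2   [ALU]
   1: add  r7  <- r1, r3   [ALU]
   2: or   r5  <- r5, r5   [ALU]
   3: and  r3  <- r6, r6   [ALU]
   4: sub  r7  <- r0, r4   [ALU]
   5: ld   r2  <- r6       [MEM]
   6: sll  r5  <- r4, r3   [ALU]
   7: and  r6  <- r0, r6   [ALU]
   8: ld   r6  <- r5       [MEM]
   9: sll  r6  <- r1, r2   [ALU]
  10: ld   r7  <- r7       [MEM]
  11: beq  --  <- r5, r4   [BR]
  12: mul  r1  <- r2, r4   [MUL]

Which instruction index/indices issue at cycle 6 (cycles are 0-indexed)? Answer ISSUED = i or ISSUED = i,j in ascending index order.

c0: i0&i1 add/add  dual
c1: i2&i3 or/and  dual
c2: i4&i5 sub/ld  dual
c3: i6&i7 sll/and  dual
c4: i8 ld  WAW r6
c5: i9&i10 sll/ld  dual
c6: i11 beq  no-port BR/MUL
c7: i12 mul  tail

ISSUED = 11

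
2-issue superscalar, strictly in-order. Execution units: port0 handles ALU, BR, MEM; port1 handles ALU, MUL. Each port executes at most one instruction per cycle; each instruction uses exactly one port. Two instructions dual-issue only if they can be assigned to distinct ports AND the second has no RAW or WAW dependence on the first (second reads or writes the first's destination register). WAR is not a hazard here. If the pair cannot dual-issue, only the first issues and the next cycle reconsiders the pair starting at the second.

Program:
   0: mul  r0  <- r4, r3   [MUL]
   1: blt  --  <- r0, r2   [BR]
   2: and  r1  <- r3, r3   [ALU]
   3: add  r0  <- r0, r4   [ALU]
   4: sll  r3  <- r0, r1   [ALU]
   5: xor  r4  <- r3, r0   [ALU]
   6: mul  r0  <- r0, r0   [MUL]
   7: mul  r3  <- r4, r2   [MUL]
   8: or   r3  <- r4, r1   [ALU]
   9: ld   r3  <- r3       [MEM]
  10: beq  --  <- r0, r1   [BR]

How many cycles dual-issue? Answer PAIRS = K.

0. mul.MUL @i0  | RAW r0
1. blt.BR and.ALU @i1,i2  | pair
2. add.ALU @i3  | RAW r0
3. sll.ALU @i4  | RAW r3
4. xor.ALU mul.MUL @i5,i6  | pair
5. mul.MUL @i7  | WAW r3
6. or.ALU @i8  | RAW+WAW r3
7. ld.MEM @i9  | no-port MEM/BR
8. beq.BR @i10  | tail

PAIRS = 2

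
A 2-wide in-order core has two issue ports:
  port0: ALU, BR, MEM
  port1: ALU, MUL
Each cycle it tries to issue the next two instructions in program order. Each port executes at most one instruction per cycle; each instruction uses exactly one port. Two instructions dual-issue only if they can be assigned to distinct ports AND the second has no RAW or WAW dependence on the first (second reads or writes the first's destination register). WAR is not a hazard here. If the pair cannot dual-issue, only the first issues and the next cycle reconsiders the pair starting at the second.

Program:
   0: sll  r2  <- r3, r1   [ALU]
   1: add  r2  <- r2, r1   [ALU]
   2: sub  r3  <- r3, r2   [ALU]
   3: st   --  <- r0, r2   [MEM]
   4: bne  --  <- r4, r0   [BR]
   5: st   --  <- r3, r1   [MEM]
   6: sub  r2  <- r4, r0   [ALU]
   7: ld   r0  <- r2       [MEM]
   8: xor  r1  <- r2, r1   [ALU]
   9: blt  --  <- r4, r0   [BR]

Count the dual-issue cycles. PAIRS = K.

0. sll.ALU @i0  | RAW+WAW r2
1. add.ALU @i1  | RAW r2
2. sub.ALU st.MEM @i2+i3  | dual
3. bne.BR @i4  | no-port BR/MEM
4. st.MEM sub.ALU @i5+i6  | dual
5. ld.MEM xor.ALU @i7+i8  | dual
6. blt.BR @i9  | tail

PAIRS = 3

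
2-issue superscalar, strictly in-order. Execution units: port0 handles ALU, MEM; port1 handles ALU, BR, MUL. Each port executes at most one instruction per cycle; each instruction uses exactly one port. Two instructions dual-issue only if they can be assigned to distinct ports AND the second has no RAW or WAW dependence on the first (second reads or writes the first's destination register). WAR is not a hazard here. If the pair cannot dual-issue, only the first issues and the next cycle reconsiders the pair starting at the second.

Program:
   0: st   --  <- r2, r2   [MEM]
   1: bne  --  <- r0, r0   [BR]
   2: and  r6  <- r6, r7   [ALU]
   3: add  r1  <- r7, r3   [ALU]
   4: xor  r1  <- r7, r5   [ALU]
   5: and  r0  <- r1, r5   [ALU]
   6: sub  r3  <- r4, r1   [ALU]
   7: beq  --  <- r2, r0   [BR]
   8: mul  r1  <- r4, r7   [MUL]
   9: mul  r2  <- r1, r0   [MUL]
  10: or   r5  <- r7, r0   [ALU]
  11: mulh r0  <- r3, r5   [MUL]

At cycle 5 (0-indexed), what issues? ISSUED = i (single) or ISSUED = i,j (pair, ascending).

[0] i0+i1  st;bne  -- 2-wide
[1] i2+i3  and;add  -- 2-wide
[2] i4  xor  -- RAW r1
[3] i5+i6  and;sub  -- 2-wide
[4] i7  beq  -- no-port BR/MUL
[5] i8  mul  -- no-port MUL/MUL
[6] i9+i10  mul;or  -- 2-wide
[7] i11  mulh  -- tail

ISSUED = 8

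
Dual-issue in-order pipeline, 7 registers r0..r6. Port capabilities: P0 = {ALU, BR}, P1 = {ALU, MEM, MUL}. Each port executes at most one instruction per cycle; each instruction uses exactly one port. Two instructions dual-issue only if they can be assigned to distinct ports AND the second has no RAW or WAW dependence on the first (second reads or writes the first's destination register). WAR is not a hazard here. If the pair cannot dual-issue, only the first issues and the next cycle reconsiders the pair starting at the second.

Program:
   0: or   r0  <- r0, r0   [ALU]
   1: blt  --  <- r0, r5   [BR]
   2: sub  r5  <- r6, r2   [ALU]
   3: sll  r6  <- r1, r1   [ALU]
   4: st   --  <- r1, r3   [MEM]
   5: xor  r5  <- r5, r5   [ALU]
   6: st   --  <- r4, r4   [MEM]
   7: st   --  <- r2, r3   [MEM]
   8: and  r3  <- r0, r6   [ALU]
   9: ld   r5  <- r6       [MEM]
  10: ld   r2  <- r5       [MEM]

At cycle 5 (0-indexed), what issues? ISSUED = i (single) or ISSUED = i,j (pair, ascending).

0. or.ALU @i0  | RAW r0
1. blt.BR+sub.ALU @i1+i2  | pair
2. sll.ALU+st.MEM @i3+i4  | pair
3. xor.ALU+st.MEM @i5+i6  | pair
4. st.MEM+and.ALU @i7+i8  | pair
5. ld.MEM @i9  | no-port MEM/MEM
6. ld.MEM @i10  | tail

ISSUED = 9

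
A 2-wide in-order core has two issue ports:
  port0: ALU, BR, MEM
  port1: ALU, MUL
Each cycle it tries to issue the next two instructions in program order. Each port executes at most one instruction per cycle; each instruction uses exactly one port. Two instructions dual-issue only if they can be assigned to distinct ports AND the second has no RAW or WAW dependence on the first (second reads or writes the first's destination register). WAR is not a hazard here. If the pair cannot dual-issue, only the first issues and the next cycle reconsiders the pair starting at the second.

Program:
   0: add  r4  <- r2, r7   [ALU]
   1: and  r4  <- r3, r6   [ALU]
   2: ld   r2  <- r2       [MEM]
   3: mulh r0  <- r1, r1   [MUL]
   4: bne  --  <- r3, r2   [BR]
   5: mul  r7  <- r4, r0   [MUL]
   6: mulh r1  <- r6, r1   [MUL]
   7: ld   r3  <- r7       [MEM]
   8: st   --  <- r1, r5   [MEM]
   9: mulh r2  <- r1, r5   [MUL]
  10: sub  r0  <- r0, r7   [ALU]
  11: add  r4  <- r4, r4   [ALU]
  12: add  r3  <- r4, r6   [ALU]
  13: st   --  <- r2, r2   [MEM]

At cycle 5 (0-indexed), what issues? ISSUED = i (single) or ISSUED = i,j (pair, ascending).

0. add @i0  | WAW r4
1. and/ld @i1+i2  | dual
2. mulh/bne @i3+i4  | dual
3. mul @i5  | no-port MUL/MUL
4. mulh/ld @i6+i7  | dual
5. st/mulh @i8+i9  | dual
6. sub/add @i10+i11  | dual
7. add/st @i12+i13  | dual

ISSUED = 8,9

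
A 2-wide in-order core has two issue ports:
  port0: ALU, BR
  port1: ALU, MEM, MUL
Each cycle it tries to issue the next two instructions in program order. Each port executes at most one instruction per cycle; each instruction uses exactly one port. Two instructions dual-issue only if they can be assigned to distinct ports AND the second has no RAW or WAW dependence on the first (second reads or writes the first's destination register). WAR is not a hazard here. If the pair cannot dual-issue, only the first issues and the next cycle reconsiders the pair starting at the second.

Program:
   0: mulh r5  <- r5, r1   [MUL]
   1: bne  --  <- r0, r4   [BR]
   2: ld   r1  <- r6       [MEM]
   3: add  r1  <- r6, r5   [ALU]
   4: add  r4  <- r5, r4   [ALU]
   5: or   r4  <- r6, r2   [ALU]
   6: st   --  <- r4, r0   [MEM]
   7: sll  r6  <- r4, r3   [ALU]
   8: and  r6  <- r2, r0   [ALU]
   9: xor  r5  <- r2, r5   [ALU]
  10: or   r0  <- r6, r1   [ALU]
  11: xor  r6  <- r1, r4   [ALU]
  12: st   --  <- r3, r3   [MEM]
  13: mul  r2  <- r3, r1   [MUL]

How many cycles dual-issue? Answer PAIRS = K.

c0: i0&i1 mulh.MUL;bne.BR  2-wide
c1: i2 ld.MEM  WAW r1
c2: i3&i4 add.ALU;add.ALU  2-wide
c3: i5 or.ALU  RAW r4
c4: i6&i7 st.MEM;sll.ALU  2-wide
c5: i8&i9 and.ALU;xor.ALU  2-wide
c6: i10&i11 or.ALU;xor.ALU  2-wide
c7: i12 st.MEM  no-port MEM/MUL
c8: i13 mul.MUL  tail

PAIRS = 5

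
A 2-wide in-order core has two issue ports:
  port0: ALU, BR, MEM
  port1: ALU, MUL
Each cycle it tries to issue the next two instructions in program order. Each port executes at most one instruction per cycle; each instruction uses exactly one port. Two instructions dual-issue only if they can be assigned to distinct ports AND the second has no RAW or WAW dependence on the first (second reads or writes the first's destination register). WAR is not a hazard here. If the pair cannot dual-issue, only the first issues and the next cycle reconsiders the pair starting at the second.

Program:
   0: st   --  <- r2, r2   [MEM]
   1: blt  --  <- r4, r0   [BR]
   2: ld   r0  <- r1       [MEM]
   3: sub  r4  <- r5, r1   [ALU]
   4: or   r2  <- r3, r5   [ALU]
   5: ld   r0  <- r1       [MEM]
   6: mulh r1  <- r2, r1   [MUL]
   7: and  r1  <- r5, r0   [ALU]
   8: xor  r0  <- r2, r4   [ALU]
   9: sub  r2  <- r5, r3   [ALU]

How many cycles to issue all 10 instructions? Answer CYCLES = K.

CYCLES = 7

[0] i0  st.MEM  -- no-port MEM/BR
[1] i1  blt.BR  -- no-port BR/MEM
[2] i2&i3  ld.MEM/sub.ALU  -- dual
[3] i4&i5  or.ALU/ld.MEM  -- dual
[4] i6  mulh.MUL  -- WAW r1
[5] i7&i8  and.ALU/xor.ALU  -- dual
[6] i9  sub.ALU  -- tail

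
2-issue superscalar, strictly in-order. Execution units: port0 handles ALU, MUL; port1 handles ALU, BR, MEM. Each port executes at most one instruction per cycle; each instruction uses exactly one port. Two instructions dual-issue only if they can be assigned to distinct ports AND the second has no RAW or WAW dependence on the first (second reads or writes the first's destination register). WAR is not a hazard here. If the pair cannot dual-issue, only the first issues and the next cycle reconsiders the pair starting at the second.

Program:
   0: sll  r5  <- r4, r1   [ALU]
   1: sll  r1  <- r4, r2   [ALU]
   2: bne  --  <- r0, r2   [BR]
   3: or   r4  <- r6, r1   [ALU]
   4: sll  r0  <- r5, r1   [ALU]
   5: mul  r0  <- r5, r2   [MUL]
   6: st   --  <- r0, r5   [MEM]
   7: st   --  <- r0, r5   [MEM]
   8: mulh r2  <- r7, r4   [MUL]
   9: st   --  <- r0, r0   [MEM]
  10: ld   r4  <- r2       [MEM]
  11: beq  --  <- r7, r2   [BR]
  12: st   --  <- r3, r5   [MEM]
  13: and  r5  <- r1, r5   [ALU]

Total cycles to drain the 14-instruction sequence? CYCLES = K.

CYCLES = 10

t=0 i0/i1:sll sll ; dual
t=1 i2/i3:bne or ; dual
t=2 i4:sll ; WAW r0
t=3 i5:mul ; RAW r0
t=4 i6:st ; no-port MEM/MEM
t=5 i7/i8:st mulh ; dual
t=6 i9:st ; no-port MEM/MEM
t=7 i10:ld ; no-port MEM/BR
t=8 i11:beq ; no-port BR/MEM
t=9 i12/i13:st and ; dual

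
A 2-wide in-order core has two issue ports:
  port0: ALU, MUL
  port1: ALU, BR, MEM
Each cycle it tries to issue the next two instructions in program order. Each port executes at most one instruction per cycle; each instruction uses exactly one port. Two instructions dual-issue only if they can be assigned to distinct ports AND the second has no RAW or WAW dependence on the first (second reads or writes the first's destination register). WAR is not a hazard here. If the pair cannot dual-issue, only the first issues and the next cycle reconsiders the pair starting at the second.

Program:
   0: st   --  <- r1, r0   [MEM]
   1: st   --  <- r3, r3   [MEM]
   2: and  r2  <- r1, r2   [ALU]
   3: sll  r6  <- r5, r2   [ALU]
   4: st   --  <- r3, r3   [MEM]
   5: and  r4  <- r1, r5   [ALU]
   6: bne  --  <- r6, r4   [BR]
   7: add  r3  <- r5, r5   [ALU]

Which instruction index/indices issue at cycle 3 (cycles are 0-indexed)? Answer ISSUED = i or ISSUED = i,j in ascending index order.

[0] i0  st.MEM  -- no-port MEM/MEM
[1] i1/i2  st.MEM/and.ALU  -- pair
[2] i3/i4  sll.ALU/st.MEM  -- pair
[3] i5  and.ALU  -- RAW r4
[4] i6/i7  bne.BR/add.ALU  -- pair

ISSUED = 5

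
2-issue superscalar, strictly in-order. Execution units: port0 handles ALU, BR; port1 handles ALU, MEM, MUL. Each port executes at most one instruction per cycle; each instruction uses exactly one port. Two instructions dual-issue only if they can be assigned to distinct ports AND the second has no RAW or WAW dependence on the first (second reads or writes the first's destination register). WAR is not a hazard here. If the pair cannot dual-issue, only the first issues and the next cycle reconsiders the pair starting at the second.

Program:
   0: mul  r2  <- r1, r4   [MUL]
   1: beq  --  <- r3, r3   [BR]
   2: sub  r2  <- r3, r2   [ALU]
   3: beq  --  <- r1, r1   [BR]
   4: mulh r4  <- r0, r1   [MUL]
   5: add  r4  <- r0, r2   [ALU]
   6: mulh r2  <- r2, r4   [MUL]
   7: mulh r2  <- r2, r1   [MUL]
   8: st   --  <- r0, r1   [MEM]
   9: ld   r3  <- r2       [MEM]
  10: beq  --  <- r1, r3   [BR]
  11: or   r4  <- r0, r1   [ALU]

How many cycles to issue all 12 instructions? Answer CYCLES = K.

CYCLES = 9

0. mul/beq @i0&i1  | pair
1. sub/beq @i2&i3  | pair
2. mulh @i4  | WAW r4
3. add @i5  | RAW r4
4. mulh @i6  | no-port MUL/MUL
5. mulh @i7  | no-port MUL/MEM
6. st @i8  | no-port MEM/MEM
7. ld @i9  | RAW r3
8. beq/or @i10&i11  | pair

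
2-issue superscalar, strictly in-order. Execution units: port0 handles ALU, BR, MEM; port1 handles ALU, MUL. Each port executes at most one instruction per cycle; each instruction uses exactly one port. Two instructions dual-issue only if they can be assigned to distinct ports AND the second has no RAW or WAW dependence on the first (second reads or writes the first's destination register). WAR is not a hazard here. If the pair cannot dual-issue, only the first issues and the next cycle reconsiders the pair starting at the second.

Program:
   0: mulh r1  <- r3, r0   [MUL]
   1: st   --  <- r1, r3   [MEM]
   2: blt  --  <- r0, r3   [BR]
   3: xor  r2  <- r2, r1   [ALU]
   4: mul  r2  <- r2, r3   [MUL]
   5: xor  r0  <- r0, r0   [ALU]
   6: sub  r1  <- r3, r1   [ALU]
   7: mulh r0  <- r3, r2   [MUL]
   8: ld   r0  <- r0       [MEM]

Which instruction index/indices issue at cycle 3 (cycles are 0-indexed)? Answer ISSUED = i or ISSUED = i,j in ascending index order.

0. mulh.MUL @i0  | RAW r1
1. st.MEM @i1  | no-port MEM/BR
2. blt.BR;xor.ALU @i2+i3  | 2-wide
3. mul.MUL;xor.ALU @i4+i5  | 2-wide
4. sub.ALU;mulh.MUL @i6+i7  | 2-wide
5. ld.MEM @i8  | tail

ISSUED = 4,5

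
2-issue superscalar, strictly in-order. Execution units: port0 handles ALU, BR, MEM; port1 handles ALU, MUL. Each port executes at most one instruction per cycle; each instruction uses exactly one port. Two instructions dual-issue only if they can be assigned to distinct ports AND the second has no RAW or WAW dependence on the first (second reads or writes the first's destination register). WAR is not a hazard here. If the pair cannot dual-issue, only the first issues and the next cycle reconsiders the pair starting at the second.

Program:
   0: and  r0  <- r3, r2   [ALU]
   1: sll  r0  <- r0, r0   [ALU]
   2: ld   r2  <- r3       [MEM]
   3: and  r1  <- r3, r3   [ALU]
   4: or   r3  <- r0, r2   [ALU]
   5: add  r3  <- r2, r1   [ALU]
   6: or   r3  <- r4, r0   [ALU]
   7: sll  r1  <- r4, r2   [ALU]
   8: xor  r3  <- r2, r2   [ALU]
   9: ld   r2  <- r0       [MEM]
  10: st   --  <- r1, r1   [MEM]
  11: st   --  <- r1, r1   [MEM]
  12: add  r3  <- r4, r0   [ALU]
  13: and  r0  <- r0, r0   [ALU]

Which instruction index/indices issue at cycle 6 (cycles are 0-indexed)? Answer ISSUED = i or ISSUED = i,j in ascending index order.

#0 head=0: and.ALU i0 RAW+WAW r0
#1 head=1: sll.ALU+ld.MEM i1,i2 dual
#2 head=3: and.ALU+or.ALU i3,i4 dual
#3 head=5: add.ALU i5 WAW r3
#4 head=6: or.ALU+sll.ALU i6,i7 dual
#5 head=8: xor.ALU+ld.MEM i8,i9 dual
#6 head=10: st.MEM i10 no-port MEM/MEM
#7 head=11: st.MEM+add.ALU i11,i12 dual
#8 head=13: and.ALU i13 tail

ISSUED = 10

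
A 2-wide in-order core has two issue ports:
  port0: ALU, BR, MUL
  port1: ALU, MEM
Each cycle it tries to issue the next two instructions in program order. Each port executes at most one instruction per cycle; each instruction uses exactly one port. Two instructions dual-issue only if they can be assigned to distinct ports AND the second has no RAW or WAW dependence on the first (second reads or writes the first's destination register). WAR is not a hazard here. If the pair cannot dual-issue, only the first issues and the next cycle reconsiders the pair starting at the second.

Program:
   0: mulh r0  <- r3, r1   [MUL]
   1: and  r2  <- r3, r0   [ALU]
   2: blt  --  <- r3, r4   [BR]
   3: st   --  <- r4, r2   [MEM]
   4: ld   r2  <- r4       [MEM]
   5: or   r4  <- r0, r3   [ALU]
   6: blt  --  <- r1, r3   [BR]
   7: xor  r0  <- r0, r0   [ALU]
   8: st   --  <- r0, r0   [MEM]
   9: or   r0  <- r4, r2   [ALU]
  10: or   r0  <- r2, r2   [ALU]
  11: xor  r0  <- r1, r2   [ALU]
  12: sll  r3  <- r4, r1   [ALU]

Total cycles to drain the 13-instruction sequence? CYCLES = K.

  cy0 -> i0 (mulh) RAW r0
  cy1 -> i1+i2 (and/blt) dual
  cy2 -> i3 (st) no-port MEM/MEM
  cy3 -> i4+i5 (ld/or) dual
  cy4 -> i6+i7 (blt/xor) dual
  cy5 -> i8+i9 (st/or) dual
  cy6 -> i10 (or) WAW r0
  cy7 -> i11+i12 (xor/sll) dual

CYCLES = 8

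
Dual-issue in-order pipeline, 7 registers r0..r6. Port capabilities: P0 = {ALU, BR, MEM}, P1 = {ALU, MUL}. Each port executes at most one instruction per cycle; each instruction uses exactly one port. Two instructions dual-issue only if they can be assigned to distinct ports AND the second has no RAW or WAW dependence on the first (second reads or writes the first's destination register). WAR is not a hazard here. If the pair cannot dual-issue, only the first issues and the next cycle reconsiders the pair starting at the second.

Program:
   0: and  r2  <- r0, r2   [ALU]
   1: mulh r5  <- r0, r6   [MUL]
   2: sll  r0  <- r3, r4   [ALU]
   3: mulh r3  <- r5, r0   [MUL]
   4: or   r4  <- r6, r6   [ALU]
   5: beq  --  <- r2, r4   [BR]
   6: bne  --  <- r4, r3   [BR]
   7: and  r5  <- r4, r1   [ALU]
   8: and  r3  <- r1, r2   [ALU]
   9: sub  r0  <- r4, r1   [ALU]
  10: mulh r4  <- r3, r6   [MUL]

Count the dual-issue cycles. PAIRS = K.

PAIRS = 4

  cy0 -> i0+i1 (and mulh) dual
  cy1 -> i2 (sll) RAW r0
  cy2 -> i3+i4 (mulh or) dual
  cy3 -> i5 (beq) no-port BR/BR
  cy4 -> i6+i7 (bne and) dual
  cy5 -> i8+i9 (and sub) dual
  cy6 -> i10 (mulh) tail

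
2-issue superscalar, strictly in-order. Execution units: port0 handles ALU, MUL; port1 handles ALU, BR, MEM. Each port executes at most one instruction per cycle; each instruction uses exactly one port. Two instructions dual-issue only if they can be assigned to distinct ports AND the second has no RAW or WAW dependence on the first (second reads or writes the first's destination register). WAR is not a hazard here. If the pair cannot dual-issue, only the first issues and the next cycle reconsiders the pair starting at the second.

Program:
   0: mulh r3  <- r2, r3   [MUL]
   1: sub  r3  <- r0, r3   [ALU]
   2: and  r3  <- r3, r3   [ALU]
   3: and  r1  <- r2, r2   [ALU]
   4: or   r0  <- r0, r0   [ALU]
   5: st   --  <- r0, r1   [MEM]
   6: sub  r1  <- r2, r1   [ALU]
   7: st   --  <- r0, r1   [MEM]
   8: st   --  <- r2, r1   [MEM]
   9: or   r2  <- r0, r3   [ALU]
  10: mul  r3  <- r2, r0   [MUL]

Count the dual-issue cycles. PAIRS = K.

#0 head=0: mulh i0 RAW+WAW r3
#1 head=1: sub i1 RAW+WAW r3
#2 head=2: and/and i2,i3 pair
#3 head=4: or i4 RAW r0
#4 head=5: st/sub i5,i6 pair
#5 head=7: st i7 no-port MEM/MEM
#6 head=8: st/or i8,i9 pair
#7 head=10: mul i10 tail

PAIRS = 3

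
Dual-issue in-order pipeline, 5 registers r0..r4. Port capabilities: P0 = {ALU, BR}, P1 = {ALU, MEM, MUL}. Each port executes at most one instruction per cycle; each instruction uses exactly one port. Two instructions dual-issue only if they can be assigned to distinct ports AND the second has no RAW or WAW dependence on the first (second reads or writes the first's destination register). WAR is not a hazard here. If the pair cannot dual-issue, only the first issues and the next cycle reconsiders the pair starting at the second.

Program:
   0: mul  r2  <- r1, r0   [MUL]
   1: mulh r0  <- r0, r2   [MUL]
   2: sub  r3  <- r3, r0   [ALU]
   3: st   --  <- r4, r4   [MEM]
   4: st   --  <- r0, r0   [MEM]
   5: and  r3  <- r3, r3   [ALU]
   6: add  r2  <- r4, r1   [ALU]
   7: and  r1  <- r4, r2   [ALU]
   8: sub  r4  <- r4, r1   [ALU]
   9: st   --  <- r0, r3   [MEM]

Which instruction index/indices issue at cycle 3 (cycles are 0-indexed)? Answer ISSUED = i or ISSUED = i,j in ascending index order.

0. mul @i0  | no-port MUL/MUL
1. mulh @i1  | RAW r0
2. sub;st @i2,i3  | pair
3. st;and @i4,i5  | pair
4. add @i6  | RAW r2
5. and @i7  | RAW r1
6. sub;st @i8,i9  | pair

ISSUED = 4,5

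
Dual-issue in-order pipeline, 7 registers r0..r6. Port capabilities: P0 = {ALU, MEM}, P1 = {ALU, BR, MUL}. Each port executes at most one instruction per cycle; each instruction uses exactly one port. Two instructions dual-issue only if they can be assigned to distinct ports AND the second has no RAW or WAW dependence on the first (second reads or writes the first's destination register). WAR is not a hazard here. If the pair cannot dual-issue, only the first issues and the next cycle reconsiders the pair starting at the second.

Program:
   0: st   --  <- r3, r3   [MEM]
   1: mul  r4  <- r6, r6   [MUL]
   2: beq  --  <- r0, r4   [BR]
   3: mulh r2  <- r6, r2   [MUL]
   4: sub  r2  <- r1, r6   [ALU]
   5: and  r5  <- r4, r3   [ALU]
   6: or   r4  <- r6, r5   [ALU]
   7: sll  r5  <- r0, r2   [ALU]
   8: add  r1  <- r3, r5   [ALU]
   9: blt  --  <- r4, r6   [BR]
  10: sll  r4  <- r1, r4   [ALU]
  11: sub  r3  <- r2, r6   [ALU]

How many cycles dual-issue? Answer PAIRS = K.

c0: i0,i1 st.MEM/mul.MUL  dual
c1: i2 beq.BR  no-port BR/MUL
c2: i3 mulh.MUL  WAW r2
c3: i4,i5 sub.ALU/and.ALU  dual
c4: i6,i7 or.ALU/sll.ALU  dual
c5: i8,i9 add.ALU/blt.BR  dual
c6: i10,i11 sll.ALU/sub.ALU  dual

PAIRS = 5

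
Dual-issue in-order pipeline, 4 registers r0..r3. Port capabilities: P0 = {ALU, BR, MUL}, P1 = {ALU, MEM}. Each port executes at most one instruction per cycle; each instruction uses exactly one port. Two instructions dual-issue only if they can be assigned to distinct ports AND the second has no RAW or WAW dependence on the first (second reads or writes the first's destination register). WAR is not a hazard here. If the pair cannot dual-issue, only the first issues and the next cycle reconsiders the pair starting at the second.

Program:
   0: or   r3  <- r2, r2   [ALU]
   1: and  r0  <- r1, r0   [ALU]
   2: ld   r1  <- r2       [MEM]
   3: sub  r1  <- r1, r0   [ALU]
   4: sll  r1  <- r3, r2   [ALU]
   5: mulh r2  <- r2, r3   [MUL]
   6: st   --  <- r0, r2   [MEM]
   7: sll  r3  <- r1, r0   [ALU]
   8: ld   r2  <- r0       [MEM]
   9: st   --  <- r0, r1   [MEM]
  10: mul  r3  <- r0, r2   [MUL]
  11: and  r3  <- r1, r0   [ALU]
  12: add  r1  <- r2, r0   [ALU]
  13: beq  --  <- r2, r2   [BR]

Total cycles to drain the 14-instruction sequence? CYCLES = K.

CYCLES = 9

  cy0 -> i0/i1 (or and) pair
  cy1 -> i2 (ld) RAW+WAW r1
  cy2 -> i3 (sub) WAW r1
  cy3 -> i4/i5 (sll mulh) pair
  cy4 -> i6/i7 (st sll) pair
  cy5 -> i8 (ld) no-port MEM/MEM
  cy6 -> i9/i10 (st mul) pair
  cy7 -> i11/i12 (and add) pair
  cy8 -> i13 (beq) tail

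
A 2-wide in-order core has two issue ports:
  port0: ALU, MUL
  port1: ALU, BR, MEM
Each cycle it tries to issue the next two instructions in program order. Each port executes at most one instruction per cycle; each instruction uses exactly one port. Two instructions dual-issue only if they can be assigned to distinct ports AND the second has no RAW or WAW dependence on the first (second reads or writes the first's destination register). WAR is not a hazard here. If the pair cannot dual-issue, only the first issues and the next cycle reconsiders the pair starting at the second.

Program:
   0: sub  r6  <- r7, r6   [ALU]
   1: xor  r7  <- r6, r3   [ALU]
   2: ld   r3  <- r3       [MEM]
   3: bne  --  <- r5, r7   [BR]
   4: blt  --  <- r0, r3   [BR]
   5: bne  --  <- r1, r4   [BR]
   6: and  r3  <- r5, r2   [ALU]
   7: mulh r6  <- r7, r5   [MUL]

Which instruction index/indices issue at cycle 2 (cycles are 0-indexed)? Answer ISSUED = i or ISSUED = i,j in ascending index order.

  cy0 -> i0 (sub.ALU) RAW r6
  cy1 -> i1&i2 (xor.ALU ld.MEM) 2-wide
  cy2 -> i3 (bne.BR) no-port BR/BR
  cy3 -> i4 (blt.BR) no-port BR/BR
  cy4 -> i5&i6 (bne.BR and.ALU) 2-wide
  cy5 -> i7 (mulh.MUL) tail

ISSUED = 3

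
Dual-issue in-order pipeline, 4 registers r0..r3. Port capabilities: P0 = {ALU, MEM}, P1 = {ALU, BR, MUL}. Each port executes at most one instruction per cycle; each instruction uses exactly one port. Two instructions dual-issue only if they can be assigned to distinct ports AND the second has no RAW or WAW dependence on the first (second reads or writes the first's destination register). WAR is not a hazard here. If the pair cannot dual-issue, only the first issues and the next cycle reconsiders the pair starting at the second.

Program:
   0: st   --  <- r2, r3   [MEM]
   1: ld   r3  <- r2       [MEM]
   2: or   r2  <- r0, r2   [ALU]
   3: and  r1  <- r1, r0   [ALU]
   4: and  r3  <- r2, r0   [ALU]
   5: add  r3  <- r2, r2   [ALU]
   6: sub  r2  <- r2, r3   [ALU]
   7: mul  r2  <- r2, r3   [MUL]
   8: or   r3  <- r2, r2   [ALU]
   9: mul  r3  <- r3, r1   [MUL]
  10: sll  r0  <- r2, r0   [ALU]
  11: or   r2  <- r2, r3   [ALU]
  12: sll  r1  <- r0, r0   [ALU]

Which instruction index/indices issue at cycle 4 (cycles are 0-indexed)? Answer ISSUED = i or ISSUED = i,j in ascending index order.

ISSUED = 6

t=0 i0:st ; no-port MEM/MEM
t=1 i1&i2:ld or ; pair
t=2 i3&i4:and and ; pair
t=3 i5:add ; RAW r3
t=4 i6:sub ; RAW+WAW r2
t=5 i7:mul ; RAW r2
t=6 i8:or ; RAW+WAW r3
t=7 i9&i10:mul sll ; pair
t=8 i11&i12:or sll ; pair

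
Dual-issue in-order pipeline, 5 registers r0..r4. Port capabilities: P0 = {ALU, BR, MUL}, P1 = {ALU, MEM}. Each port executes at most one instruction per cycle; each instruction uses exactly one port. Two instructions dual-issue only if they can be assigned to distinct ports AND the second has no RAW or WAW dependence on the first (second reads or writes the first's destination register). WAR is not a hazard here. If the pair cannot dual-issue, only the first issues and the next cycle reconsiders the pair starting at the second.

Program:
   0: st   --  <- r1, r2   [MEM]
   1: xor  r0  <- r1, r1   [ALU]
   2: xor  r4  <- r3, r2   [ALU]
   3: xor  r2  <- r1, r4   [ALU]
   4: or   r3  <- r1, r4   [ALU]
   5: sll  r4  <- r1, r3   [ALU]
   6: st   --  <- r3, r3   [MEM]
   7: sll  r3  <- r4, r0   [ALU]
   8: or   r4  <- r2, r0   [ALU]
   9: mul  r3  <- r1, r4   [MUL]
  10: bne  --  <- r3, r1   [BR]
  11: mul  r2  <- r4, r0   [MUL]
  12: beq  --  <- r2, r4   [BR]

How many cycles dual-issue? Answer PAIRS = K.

PAIRS = 4

0. st.MEM;xor.ALU @i0+i1  | 2-wide
1. xor.ALU @i2  | RAW r4
2. xor.ALU;or.ALU @i3+i4  | 2-wide
3. sll.ALU;st.MEM @i5+i6  | 2-wide
4. sll.ALU;or.ALU @i7+i8  | 2-wide
5. mul.MUL @i9  | no-port MUL/BR
6. bne.BR @i10  | no-port BR/MUL
7. mul.MUL @i11  | no-port MUL/BR
8. beq.BR @i12  | tail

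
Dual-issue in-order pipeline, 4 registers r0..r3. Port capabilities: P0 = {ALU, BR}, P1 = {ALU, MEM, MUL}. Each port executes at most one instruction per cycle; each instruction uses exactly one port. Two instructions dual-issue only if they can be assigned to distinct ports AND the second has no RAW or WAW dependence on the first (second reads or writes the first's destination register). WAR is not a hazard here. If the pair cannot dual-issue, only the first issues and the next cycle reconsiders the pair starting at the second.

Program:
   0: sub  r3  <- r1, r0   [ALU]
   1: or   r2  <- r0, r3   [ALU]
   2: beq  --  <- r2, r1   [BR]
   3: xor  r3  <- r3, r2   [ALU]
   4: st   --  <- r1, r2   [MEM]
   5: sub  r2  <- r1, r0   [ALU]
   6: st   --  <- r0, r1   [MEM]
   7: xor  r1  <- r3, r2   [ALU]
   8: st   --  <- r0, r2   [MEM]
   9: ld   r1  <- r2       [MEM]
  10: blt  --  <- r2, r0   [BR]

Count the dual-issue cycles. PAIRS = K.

c0: i0 sub  RAW r3
c1: i1 or  RAW r2
c2: i2/i3 beq;xor  2-wide
c3: i4/i5 st;sub  2-wide
c4: i6/i7 st;xor  2-wide
c5: i8 st  no-port MEM/MEM
c6: i9/i10 ld;blt  2-wide

PAIRS = 4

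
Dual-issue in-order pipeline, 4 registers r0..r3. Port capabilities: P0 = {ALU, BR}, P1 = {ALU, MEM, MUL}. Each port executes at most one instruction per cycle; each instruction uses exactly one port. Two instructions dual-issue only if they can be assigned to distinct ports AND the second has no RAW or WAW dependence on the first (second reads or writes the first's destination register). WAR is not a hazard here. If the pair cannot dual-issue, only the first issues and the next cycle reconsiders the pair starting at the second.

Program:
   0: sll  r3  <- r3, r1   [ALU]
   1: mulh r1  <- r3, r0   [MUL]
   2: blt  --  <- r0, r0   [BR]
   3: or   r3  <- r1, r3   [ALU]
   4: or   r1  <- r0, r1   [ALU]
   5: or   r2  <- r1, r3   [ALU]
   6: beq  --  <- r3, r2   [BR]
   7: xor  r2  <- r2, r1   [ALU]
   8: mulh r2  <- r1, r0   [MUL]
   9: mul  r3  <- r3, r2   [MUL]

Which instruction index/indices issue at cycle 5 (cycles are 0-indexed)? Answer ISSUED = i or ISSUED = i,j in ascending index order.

c0: i0 sll.ALU  RAW r3
c1: i1/i2 mulh.MUL blt.BR  2-wide
c2: i3/i4 or.ALU or.ALU  2-wide
c3: i5 or.ALU  RAW r2
c4: i6/i7 beq.BR xor.ALU  2-wide
c5: i8 mulh.MUL  no-port MUL/MUL
c6: i9 mul.MUL  tail

ISSUED = 8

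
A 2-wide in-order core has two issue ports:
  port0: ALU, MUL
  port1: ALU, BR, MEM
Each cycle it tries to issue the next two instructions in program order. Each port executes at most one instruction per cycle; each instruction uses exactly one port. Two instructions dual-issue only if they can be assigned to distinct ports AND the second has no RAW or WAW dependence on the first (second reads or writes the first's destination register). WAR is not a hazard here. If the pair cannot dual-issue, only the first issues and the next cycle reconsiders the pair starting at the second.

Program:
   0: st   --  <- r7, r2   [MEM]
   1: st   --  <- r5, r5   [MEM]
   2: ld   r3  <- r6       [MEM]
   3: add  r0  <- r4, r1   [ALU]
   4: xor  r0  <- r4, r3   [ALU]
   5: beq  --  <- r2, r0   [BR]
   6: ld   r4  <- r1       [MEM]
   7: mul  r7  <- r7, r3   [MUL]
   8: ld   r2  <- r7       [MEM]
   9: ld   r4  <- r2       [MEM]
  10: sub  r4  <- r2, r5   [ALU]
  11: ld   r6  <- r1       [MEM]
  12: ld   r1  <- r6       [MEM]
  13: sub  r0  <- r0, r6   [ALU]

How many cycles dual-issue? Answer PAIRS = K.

#0 head=0: st i0 no-port MEM/MEM
#1 head=1: st i1 no-port MEM/MEM
#2 head=2: ld/add i2/i3 pair
#3 head=4: xor i4 RAW r0
#4 head=5: beq i5 no-port BR/MEM
#5 head=6: ld/mul i6/i7 pair
#6 head=8: ld i8 no-port MEM/MEM
#7 head=9: ld i9 WAW r4
#8 head=10: sub/ld i10/i11 pair
#9 head=12: ld/sub i12/i13 pair

PAIRS = 4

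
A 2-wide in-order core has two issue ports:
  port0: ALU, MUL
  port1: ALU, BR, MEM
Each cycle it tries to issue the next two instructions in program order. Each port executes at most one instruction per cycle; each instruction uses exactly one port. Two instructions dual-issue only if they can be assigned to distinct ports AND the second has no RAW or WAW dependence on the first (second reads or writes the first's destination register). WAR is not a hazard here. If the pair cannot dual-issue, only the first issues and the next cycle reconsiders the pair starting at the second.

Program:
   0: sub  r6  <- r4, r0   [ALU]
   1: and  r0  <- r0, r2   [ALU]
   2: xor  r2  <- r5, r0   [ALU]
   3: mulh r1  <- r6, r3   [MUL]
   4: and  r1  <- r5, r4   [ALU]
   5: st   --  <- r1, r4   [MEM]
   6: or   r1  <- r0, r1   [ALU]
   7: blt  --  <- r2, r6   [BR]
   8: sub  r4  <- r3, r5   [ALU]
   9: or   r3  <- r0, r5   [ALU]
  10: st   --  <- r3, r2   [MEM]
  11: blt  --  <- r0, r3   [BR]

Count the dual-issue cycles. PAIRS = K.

PAIRS = 4

[0] i0+i1  sub/and  -- dual
[1] i2+i3  xor/mulh  -- dual
[2] i4  and  -- RAW r1
[3] i5+i6  st/or  -- dual
[4] i7+i8  blt/sub  -- dual
[5] i9  or  -- RAW r3
[6] i10  st  -- no-port MEM/BR
[7] i11  blt  -- tail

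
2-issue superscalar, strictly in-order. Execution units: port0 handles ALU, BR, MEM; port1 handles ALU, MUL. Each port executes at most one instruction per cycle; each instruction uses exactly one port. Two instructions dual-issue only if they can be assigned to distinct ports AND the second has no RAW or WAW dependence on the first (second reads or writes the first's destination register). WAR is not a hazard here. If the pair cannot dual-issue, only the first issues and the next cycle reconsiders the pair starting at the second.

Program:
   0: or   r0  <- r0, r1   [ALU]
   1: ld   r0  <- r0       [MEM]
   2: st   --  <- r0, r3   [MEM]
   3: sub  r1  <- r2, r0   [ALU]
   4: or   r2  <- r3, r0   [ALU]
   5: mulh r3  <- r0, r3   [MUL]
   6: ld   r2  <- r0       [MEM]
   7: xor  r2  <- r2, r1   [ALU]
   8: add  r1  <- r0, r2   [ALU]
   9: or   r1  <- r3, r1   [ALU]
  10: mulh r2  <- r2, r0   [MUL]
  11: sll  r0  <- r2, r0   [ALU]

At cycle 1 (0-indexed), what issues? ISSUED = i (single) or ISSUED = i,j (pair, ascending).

ISSUED = 1

0. or.ALU @i0  | RAW+WAW r0
1. ld.MEM @i1  | no-port MEM/MEM
2. st.MEM+sub.ALU @i2+i3  | dual
3. or.ALU+mulh.MUL @i4+i5  | dual
4. ld.MEM @i6  | RAW+WAW r2
5. xor.ALU @i7  | RAW r2
6. add.ALU @i8  | RAW+WAW r1
7. or.ALU+mulh.MUL @i9+i10  | dual
8. sll.ALU @i11  | tail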